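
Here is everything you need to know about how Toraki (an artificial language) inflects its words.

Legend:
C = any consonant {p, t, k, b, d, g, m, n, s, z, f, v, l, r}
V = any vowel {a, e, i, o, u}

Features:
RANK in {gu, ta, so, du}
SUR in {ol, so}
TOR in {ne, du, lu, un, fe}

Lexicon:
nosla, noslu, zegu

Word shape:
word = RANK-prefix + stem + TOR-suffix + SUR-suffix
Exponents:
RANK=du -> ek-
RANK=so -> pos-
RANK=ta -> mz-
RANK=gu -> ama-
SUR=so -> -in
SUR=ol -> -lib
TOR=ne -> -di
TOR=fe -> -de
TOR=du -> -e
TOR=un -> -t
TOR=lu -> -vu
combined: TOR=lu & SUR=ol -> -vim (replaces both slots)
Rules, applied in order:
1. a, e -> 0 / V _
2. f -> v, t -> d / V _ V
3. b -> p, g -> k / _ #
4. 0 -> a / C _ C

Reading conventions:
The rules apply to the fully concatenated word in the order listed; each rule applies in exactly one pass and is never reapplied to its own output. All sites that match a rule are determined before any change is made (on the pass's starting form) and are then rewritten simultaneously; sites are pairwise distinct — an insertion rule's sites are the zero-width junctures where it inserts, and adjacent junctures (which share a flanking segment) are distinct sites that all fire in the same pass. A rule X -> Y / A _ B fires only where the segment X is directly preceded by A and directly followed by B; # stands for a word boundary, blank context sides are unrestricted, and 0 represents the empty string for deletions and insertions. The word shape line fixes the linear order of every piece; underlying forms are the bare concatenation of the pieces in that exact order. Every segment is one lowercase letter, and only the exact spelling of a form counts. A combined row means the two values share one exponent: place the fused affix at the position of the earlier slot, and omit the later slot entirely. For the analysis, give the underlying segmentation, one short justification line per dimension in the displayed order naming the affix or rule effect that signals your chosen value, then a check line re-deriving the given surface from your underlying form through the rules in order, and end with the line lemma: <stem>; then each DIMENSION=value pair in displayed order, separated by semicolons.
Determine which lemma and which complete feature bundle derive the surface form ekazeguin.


underlying: ek-zegu-e-in
RANK=du - signalled by the affix ek-
SUR=so - signalled by the affix -in
TOR=du - signalled by the affix -e
check: ekzeguein -> ekzeguin -> ekzeguin -> ekzeguin -> ekazeguin
lemma: zegu; RANK=du; SUR=so; TOR=du


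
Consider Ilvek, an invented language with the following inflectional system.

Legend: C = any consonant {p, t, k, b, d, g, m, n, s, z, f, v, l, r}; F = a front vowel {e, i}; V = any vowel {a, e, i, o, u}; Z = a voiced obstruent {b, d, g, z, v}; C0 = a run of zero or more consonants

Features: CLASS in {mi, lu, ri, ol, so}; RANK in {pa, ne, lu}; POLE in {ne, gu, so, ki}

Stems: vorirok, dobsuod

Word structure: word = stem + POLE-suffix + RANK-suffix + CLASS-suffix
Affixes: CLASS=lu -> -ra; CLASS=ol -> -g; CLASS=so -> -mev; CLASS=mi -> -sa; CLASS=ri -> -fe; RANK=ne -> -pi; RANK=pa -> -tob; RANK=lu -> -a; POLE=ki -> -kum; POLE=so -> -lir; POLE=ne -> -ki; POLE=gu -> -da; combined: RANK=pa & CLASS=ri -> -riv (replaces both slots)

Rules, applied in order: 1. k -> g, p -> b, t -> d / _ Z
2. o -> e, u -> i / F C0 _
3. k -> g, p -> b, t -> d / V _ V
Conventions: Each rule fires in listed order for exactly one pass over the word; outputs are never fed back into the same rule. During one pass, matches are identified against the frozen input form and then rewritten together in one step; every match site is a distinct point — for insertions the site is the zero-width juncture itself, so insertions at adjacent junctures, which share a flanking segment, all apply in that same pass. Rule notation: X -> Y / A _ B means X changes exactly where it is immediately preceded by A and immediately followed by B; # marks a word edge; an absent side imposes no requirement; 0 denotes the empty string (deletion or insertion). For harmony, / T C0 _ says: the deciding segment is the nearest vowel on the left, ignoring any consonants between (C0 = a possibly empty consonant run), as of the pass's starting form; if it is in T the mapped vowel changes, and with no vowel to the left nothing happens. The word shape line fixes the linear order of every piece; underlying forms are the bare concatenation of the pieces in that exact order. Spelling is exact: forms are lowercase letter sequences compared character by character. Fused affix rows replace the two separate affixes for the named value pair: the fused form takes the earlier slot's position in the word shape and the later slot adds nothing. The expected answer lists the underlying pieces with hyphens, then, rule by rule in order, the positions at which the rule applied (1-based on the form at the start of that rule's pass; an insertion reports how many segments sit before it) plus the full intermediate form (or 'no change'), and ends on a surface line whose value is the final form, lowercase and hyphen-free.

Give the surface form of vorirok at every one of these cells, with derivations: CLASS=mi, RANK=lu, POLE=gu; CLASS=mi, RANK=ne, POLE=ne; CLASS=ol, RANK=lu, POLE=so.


cell CLASS=mi, RANK=lu, POLE=gu:
underlying: vorirok-da-a-sa
1. k -> g, p -> b, t -> d / _ Z: fires at position(s) 7: vorirogdaasa
2. o -> e, u -> i / F C0 _: fires at position(s) 6: voriregdaasa
3. k -> g, p -> b, t -> d / V _ V: no change
surface: voriregdaasa

cell CLASS=mi, RANK=ne, POLE=ne:
underlying: vorirok-ki-pi-sa
1. k -> g, p -> b, t -> d / _ Z: no change
2. o -> e, u -> i / F C0 _: fires at position(s) 6: vorirekkipisa
3. k -> g, p -> b, t -> d / V _ V: fires at position(s) 10: vorirekkibisa
surface: vorirekkibisa

cell CLASS=ol, RANK=lu, POLE=so:
underlying: vorirok-lir-a-g
1. k -> g, p -> b, t -> d / _ Z: no change
2. o -> e, u -> i / F C0 _: fires at position(s) 6: vorireklirag
3. k -> g, p -> b, t -> d / V _ V: no change
surface: vorireklirag


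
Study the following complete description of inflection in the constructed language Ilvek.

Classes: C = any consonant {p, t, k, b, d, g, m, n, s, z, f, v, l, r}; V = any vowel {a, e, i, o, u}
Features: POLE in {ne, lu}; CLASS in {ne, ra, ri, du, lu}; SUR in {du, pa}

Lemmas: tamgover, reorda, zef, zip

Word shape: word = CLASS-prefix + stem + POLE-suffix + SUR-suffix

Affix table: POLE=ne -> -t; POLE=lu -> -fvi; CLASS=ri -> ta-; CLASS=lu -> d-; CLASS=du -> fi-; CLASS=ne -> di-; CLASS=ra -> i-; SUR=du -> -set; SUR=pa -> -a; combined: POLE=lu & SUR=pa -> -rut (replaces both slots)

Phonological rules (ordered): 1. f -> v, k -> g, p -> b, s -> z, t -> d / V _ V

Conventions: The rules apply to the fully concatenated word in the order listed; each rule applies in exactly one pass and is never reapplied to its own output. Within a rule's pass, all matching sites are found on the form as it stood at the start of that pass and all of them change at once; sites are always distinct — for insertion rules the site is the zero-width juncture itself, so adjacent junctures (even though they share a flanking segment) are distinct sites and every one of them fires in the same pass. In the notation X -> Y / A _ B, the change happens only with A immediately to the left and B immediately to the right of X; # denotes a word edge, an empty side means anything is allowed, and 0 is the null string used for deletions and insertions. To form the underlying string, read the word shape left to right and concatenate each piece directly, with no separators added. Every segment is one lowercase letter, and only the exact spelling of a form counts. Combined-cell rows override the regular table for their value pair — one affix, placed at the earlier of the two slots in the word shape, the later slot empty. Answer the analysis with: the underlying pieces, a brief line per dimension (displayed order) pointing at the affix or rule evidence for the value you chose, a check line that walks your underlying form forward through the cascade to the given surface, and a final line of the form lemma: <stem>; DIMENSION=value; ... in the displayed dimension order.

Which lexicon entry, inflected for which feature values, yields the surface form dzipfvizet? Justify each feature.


underlying: d-zip-fvi-set
POLE=lu - signalled by the affix -fvi
CLASS=lu - signalled by the affix d-
SUR=du - signalled by the affix -set
check: dzipfviset -> dzipfvizet
lemma: zip; POLE=lu; CLASS=lu; SUR=du


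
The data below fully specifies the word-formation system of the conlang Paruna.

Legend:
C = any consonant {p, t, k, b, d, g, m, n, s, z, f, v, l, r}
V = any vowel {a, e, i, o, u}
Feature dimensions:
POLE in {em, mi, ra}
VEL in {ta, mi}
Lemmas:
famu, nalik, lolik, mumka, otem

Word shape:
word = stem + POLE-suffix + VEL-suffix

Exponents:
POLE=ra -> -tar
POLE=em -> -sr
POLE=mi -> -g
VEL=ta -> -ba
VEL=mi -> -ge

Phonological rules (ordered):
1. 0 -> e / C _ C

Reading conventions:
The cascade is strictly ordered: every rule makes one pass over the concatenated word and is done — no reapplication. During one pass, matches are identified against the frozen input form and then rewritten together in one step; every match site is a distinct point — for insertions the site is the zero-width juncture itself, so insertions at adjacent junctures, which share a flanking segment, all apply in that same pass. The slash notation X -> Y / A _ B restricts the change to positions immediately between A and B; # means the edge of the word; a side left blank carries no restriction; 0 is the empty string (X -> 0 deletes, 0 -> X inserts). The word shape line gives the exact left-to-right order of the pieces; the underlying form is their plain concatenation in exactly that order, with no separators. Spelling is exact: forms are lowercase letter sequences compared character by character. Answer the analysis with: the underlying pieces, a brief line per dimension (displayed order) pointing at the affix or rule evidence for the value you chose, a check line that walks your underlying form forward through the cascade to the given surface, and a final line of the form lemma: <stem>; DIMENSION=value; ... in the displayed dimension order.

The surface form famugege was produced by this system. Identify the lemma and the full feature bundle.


underlying: famu-g-ge
POLE=mi - signalled by the affix -g
VEL=mi - signalled by the affix -ge
check: famugge -> famugege
lemma: famu; POLE=mi; VEL=mi


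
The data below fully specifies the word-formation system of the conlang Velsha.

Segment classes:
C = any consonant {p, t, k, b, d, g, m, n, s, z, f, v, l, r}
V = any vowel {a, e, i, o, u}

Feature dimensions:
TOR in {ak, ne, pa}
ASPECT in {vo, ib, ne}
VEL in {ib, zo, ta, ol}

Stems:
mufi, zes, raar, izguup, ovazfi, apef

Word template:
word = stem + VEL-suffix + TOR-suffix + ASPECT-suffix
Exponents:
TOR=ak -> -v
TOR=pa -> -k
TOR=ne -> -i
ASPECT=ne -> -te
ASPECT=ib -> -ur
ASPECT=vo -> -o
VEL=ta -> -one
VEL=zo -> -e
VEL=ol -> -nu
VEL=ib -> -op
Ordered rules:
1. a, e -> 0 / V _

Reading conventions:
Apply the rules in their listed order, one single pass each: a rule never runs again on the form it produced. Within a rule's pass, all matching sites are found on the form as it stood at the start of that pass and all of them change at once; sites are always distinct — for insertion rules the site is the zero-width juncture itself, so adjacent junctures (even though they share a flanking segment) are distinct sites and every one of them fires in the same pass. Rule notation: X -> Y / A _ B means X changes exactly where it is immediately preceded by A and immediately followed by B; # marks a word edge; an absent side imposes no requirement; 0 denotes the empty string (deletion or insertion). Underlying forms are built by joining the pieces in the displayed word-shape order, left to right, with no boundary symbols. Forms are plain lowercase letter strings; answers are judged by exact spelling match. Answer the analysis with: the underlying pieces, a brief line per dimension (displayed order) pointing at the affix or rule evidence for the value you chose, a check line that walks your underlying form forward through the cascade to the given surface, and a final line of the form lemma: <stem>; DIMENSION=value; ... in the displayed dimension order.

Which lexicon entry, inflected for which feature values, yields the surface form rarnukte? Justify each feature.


underlying: raar-nu-k-te
TOR=pa - signalled by the affix -k
ASPECT=ne - signalled by the affix -te
VEL=ol - signalled by the affix -nu
check: raarnukte -> rarnukte
lemma: raar; TOR=pa; ASPECT=ne; VEL=ol


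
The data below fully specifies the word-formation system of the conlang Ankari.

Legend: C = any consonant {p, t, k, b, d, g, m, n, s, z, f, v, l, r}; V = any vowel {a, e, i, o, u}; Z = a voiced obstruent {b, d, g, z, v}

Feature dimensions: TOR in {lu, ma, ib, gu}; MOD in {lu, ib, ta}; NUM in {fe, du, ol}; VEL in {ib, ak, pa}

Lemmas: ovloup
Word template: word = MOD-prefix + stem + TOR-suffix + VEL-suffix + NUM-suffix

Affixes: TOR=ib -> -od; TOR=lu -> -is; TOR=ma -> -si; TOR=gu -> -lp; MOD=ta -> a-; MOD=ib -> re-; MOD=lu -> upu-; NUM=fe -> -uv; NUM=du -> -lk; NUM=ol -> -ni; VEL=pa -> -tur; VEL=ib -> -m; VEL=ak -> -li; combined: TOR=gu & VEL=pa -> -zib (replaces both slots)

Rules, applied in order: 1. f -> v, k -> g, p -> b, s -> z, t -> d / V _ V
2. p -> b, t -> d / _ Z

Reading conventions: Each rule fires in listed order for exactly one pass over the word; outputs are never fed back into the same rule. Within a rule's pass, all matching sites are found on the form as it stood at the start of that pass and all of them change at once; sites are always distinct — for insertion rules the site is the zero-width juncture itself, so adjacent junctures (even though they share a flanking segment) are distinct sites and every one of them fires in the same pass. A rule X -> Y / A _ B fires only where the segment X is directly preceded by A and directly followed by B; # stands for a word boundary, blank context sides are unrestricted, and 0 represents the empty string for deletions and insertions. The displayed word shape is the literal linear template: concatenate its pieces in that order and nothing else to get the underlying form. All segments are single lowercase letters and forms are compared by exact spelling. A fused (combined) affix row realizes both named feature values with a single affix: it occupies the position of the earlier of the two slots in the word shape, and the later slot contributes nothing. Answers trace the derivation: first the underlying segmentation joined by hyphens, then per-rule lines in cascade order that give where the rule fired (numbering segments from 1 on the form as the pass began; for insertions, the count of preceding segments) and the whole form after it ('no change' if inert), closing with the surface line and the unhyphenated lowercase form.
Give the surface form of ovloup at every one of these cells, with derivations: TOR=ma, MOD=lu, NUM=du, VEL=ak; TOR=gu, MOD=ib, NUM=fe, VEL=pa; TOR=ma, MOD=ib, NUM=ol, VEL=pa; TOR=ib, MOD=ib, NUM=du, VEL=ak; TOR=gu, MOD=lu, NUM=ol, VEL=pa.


cell TOR=ma, MOD=lu, NUM=du, VEL=ak:
underlying: upu-ovloup-si-li-lk
1. f -> v, k -> g, p -> b, s -> z, t -> d / V _ V: fires at position(s) 2: ubuovloupsililk
2. p -> b, t -> d / _ Z: no change
surface: ubuovloupsililk

cell TOR=gu, MOD=ib, NUM=fe, VEL=pa:
underlying: re-ovloup-zib-uv
1. f -> v, k -> g, p -> b, s -> z, t -> d / V _ V: no change
2. p -> b, t -> d / _ Z: fires at position(s) 8: reovloubzibuv
surface: reovloubzibuv

cell TOR=ma, MOD=ib, NUM=ol, VEL=pa:
underlying: re-ovloup-si-tur-ni
1. f -> v, k -> g, p -> b, s -> z, t -> d / V _ V: fires at position(s) 11: reovloupsidurni
2. p -> b, t -> d / _ Z: no change
surface: reovloupsidurni

cell TOR=ib, MOD=ib, NUM=du, VEL=ak:
underlying: re-ovloup-od-li-lk
1. f -> v, k -> g, p -> b, s -> z, t -> d / V _ V: fires at position(s) 8: reovloubodlilk
2. p -> b, t -> d / _ Z: no change
surface: reovloubodlilk

cell TOR=gu, MOD=lu, NUM=ol, VEL=pa:
underlying: upu-ovloup-zib-ni
1. f -> v, k -> g, p -> b, s -> z, t -> d / V _ V: fires at position(s) 2: ubuovloupzibni
2. p -> b, t -> d / _ Z: fires at position(s) 9: ubuovloubzibni
surface: ubuovloubzibni


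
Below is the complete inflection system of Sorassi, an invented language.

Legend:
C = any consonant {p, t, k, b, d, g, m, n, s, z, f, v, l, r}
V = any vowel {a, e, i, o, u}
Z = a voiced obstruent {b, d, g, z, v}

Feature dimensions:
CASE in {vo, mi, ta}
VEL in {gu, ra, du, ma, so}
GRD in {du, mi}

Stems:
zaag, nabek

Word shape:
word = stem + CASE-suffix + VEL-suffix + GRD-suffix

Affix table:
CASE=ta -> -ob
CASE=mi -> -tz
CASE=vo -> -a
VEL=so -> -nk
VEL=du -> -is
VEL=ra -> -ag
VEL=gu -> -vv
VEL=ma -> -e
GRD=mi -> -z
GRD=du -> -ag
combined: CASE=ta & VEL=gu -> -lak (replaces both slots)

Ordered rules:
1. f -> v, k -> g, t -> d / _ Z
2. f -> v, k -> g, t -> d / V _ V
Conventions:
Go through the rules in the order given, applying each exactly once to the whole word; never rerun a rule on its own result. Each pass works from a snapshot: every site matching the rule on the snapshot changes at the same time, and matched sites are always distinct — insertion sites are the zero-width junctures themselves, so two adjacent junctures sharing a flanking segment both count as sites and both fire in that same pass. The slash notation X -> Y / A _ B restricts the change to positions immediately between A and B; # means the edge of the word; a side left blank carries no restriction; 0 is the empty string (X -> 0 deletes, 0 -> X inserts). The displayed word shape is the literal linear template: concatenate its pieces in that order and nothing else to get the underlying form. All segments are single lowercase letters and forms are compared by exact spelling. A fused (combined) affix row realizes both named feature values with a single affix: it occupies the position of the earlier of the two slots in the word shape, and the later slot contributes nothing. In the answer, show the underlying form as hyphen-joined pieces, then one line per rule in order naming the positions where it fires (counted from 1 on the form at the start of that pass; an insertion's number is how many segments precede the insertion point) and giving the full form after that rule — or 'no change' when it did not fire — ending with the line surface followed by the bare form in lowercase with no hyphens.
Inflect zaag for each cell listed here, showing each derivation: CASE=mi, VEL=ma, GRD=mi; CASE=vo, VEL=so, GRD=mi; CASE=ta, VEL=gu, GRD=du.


cell CASE=mi, VEL=ma, GRD=mi:
underlying: zaag-tz-e-z
1. f -> v, k -> g, t -> d / _ Z: fires at position(s) 5: zaagdzez
2. f -> v, k -> g, t -> d / V _ V: no change
surface: zaagdzez

cell CASE=vo, VEL=so, GRD=mi:
underlying: zaag-a-nk-z
1. f -> v, k -> g, t -> d / _ Z: fires at position(s) 7: zaagangz
2. f -> v, k -> g, t -> d / V _ V: no change
surface: zaagangz

cell CASE=ta, VEL=gu, GRD=du:
underlying: zaag-lak-ag
1. f -> v, k -> g, t -> d / _ Z: no change
2. f -> v, k -> g, t -> d / V _ V: fires at position(s) 7: zaaglagag
surface: zaaglagag


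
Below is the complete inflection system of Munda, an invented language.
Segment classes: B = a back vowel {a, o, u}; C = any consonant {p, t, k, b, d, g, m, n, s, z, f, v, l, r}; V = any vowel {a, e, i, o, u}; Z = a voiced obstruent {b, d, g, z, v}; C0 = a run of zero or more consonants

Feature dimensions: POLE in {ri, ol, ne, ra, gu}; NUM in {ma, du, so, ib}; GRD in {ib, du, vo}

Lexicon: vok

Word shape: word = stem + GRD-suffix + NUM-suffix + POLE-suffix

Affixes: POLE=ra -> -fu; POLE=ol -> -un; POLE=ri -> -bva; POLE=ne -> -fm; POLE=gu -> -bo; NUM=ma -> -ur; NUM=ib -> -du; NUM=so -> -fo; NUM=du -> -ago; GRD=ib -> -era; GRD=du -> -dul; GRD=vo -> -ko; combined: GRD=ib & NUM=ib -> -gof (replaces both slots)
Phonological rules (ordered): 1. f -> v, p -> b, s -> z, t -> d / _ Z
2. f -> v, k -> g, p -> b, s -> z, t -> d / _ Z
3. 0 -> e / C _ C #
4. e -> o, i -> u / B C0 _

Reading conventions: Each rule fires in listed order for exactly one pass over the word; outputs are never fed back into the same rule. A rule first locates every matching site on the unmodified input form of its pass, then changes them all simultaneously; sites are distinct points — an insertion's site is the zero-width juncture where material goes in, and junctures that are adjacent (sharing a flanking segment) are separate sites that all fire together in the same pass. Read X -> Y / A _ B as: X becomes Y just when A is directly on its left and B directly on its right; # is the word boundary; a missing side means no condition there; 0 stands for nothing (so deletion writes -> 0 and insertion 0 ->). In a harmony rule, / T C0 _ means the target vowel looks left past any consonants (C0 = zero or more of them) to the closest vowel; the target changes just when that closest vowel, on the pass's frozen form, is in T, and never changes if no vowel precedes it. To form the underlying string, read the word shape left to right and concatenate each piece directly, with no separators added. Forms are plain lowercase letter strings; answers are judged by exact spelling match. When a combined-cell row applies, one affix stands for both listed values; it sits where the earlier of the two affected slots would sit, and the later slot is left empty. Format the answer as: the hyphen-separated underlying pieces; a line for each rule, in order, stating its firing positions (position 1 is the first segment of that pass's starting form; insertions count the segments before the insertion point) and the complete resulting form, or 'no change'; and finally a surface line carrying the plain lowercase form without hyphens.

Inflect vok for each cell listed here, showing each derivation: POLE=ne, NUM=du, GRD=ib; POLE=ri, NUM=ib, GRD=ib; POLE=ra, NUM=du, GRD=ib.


cell POLE=ne, NUM=du, GRD=ib:
underlying: vok-era-ago-fm
1. f -> v, p -> b, s -> z, t -> d / _ Z: no change
2. f -> v, k -> g, p -> b, s -> z, t -> d / _ Z: no change
3. 0 -> e / C _ C #: inserts after position(s) 10: vokeraagofem
4. e -> o, i -> u / B C0 _: fires at position(s) 4, 11: vokoraagofom
surface: vokoraagofom

cell POLE=ri, NUM=ib, GRD=ib:
underlying: vok-gof-bva
1. f -> v, p -> b, s -> z, t -> d / _ Z: fires at position(s) 6: vokgovbva
2. f -> v, k -> g, p -> b, s -> z, t -> d / _ Z: fires at position(s) 3: voggovbva
3. 0 -> e / C _ C #: no change
4. e -> o, i -> u / B C0 _: no change
surface: voggovbva

cell POLE=ra, NUM=du, GRD=ib:
underlying: vok-era-ago-fu
1. f -> v, p -> b, s -> z, t -> d / _ Z: no change
2. f -> v, k -> g, p -> b, s -> z, t -> d / _ Z: no change
3. 0 -> e / C _ C #: no change
4. e -> o, i -> u / B C0 _: fires at position(s) 4: vokoraagofu
surface: vokoraagofu


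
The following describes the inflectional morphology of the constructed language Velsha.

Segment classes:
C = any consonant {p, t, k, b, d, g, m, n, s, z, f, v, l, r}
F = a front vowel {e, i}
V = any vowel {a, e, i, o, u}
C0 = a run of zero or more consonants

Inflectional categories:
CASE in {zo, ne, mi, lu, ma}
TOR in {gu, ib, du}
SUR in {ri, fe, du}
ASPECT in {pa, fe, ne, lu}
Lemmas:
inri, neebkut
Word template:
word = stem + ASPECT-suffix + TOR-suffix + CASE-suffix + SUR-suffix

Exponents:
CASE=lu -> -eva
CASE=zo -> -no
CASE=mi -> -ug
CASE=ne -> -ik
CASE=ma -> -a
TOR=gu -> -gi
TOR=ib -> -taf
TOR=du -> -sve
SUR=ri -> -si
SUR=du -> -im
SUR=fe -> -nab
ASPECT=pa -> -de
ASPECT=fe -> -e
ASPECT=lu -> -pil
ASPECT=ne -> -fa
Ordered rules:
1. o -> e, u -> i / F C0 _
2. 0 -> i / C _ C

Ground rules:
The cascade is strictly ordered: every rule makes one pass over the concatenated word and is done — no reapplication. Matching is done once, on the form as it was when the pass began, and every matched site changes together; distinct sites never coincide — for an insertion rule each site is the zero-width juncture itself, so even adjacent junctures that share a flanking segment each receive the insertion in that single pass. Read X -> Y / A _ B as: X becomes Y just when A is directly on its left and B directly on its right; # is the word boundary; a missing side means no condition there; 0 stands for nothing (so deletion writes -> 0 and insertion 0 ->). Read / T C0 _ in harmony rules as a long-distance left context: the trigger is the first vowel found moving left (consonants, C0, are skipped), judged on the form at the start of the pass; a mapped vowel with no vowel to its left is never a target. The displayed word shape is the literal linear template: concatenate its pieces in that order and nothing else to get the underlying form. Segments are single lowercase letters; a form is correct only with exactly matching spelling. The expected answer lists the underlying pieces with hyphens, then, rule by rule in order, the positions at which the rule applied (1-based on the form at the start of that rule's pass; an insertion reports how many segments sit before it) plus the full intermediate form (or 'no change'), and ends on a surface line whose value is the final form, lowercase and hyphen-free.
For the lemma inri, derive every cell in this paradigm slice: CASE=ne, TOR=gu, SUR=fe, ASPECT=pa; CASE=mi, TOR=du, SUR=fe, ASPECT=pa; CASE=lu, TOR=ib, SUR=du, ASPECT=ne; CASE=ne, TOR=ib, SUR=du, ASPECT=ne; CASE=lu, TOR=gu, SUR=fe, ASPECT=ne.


cell CASE=ne, TOR=gu, SUR=fe, ASPECT=pa:
underlying: inri-de-gi-ik-nab
1. o -> e, u -> i / F C0 _: no change
2. 0 -> i / C _ C: inserts after position(s) 2, 10: iniridegiikinab
surface: iniridegiikinab

cell CASE=mi, TOR=du, SUR=fe, ASPECT=pa:
underlying: inri-de-sve-ug-nab
1. o -> e, u -> i / F C0 _: fires at position(s) 10: inridesveignab
2. 0 -> i / C _ C: inserts after position(s) 2, 7, 11: iniridesiveiginab
surface: iniridesiveiginab

cell CASE=lu, TOR=ib, SUR=du, ASPECT=ne:
underlying: inri-fa-taf-eva-im
1. o -> e, u -> i / F C0 _: no change
2. 0 -> i / C _ C: inserts after position(s) 2: inirifatafevaim
surface: inirifatafevaim

cell CASE=ne, TOR=ib, SUR=du, ASPECT=ne:
underlying: inri-fa-taf-ik-im
1. o -> e, u -> i / F C0 _: no change
2. 0 -> i / C _ C: inserts after position(s) 2: inirifatafikim
surface: inirifatafikim

cell CASE=lu, TOR=gu, SUR=fe, ASPECT=ne:
underlying: inri-fa-gi-eva-nab
1. o -> e, u -> i / F C0 _: no change
2. 0 -> i / C _ C: inserts after position(s) 2: inirifagievanab
surface: inirifagievanab


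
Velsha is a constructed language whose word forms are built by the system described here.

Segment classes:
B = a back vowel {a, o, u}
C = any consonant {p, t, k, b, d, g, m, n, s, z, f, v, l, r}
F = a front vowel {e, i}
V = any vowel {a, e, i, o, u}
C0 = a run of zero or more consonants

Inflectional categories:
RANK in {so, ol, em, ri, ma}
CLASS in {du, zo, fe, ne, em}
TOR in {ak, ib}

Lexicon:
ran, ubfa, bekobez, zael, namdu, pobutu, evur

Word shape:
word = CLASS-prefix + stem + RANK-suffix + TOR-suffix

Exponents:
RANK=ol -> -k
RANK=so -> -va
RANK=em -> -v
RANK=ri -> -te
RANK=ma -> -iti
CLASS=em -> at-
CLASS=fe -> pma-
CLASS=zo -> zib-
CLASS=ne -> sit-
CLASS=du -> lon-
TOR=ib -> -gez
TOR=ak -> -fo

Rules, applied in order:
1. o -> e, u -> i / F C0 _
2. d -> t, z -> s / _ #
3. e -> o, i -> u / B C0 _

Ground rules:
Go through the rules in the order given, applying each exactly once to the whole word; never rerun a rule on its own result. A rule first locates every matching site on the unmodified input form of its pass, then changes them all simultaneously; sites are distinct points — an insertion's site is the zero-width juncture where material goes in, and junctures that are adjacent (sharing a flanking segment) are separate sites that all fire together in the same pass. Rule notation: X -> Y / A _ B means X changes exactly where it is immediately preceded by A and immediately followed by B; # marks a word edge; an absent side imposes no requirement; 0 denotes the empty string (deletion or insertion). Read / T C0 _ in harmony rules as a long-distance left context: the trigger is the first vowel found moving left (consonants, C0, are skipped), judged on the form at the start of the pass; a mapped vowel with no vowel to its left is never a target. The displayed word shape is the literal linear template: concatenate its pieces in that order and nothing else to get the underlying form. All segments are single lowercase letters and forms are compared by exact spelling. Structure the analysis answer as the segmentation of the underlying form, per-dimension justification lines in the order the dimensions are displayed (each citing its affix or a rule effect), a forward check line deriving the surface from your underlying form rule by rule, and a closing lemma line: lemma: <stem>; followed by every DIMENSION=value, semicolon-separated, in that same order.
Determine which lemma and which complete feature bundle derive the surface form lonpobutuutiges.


underlying: lon-pobutu-iti-gez
RANK=ma - signalled by the affix -iti
CLASS=du - signalled by the affix lon-
TOR=ib - signalled by the affix -gez
check: lonpobutuitigez -> lonpobutuitigez -> lonpobutuitiges -> lonpobutuutiges
lemma: pobutu; RANK=ma; CLASS=du; TOR=ib


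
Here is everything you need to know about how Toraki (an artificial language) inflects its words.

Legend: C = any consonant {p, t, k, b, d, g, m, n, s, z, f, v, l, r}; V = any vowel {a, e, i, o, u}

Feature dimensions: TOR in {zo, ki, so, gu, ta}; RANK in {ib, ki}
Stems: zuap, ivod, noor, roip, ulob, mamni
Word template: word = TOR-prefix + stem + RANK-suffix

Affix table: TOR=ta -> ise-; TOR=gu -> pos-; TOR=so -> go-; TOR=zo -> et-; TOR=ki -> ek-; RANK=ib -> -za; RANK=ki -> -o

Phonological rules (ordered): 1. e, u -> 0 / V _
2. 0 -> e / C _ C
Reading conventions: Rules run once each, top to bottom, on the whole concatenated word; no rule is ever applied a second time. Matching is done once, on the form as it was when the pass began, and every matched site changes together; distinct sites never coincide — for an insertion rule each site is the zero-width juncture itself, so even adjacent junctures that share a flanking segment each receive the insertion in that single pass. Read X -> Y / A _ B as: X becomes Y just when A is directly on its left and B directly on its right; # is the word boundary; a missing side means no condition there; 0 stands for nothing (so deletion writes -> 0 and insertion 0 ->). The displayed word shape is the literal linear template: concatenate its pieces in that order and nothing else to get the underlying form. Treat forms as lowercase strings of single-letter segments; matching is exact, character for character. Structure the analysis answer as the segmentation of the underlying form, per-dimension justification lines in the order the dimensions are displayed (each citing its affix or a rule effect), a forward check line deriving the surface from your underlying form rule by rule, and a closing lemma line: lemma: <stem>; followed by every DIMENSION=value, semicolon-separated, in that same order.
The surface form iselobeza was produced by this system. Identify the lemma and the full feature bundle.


underlying: ise-ulob-za
TOR=ta - signalled by the affix ise-
RANK=ib - signalled by the affix -za
check: iseulobza -> iselobza -> iselobeza
lemma: ulob; TOR=ta; RANK=ib


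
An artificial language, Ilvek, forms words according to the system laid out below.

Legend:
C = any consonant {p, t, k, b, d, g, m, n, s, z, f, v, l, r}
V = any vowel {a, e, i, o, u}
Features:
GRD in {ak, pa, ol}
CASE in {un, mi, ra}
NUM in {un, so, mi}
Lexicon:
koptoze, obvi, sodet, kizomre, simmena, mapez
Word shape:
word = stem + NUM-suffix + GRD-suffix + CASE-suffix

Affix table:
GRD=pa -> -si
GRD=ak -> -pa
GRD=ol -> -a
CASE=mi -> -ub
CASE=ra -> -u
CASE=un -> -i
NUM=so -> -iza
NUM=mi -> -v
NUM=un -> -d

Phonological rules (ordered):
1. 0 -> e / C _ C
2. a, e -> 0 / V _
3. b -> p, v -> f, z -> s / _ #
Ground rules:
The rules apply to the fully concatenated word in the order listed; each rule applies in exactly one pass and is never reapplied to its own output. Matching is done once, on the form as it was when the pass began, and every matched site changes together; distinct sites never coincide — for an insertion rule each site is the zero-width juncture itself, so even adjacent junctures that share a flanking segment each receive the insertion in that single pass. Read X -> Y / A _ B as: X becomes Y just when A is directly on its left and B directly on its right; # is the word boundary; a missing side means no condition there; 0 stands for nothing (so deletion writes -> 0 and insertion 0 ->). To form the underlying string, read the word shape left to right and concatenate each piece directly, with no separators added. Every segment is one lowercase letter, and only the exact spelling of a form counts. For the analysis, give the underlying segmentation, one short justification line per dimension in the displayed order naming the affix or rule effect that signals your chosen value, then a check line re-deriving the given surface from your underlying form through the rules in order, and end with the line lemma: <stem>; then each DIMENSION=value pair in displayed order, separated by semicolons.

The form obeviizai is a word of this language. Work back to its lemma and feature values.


underlying: obvi-iza-a-i
GRD=ol - signalled by the affix -a
CASE=un - signalled by the affix -i
NUM=so - signalled by the affix -iza
check: obviizaai -> obeviizaai -> obeviizai -> obeviizai
lemma: obvi; GRD=ol; CASE=un; NUM=so


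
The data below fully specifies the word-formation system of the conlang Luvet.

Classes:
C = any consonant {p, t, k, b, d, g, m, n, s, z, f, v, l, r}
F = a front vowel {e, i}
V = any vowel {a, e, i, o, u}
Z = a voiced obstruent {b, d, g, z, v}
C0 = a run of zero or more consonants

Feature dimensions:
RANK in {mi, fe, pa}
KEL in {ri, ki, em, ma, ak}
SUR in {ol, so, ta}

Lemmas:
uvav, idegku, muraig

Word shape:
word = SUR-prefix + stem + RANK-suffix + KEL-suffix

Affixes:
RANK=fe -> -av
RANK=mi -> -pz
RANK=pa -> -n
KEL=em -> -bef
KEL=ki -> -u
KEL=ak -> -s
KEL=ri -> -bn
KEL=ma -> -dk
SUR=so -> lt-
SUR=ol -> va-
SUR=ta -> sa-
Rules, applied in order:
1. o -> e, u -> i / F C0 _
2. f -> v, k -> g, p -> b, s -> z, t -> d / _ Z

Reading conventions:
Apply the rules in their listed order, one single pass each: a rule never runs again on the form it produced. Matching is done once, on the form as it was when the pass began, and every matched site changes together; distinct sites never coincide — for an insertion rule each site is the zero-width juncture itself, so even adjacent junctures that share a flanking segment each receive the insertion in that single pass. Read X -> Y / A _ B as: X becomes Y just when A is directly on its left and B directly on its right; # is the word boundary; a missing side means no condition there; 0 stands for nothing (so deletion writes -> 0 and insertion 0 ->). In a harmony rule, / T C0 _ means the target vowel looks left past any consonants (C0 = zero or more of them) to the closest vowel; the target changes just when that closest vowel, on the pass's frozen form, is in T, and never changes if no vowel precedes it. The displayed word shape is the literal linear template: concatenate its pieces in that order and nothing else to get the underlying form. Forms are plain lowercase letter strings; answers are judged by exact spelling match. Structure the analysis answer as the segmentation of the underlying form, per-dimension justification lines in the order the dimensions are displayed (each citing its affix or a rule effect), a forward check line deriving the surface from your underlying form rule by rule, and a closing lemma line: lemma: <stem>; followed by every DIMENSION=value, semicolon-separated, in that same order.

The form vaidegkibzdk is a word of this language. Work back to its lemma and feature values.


underlying: va-idegku-pz-dk
RANK=mi - signalled by the affix -pz
KEL=ma - signalled by the affix -dk
SUR=ol - signalled by the affix va-
check: vaidegkupzdk -> vaidegkipzdk -> vaidegkibzdk
lemma: idegku; RANK=mi; KEL=ma; SUR=ol


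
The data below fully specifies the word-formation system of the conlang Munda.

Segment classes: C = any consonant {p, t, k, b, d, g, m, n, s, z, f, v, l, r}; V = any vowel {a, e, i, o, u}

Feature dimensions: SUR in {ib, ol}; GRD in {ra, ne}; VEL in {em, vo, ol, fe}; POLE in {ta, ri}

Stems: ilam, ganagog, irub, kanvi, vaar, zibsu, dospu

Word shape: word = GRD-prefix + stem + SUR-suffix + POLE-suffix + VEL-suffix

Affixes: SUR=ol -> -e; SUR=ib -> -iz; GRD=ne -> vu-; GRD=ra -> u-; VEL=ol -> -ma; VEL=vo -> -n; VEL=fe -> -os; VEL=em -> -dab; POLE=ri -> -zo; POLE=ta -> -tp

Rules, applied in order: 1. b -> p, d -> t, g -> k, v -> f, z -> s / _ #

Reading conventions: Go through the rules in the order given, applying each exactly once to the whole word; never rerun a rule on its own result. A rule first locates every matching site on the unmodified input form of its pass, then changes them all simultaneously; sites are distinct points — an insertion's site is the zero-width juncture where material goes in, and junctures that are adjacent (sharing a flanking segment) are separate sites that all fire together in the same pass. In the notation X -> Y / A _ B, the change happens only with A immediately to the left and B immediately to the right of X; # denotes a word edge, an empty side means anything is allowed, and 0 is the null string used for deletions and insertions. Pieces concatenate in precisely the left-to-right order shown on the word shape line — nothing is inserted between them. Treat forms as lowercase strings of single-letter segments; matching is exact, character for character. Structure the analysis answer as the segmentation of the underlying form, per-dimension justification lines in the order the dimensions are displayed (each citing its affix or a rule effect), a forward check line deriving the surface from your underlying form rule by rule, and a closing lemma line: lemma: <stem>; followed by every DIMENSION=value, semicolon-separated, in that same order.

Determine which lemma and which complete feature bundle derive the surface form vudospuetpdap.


underlying: vu-dospu-e-tp-dab
SUR=ol - signalled by the affix -e
GRD=ne - signalled by the affix vu-
VEL=em - signalled by the affix -dab
POLE=ta - signalled by the affix -tp
check: vudospuetpdab -> vudospuetpdap
lemma: dospu; SUR=ol; GRD=ne; VEL=em; POLE=ta


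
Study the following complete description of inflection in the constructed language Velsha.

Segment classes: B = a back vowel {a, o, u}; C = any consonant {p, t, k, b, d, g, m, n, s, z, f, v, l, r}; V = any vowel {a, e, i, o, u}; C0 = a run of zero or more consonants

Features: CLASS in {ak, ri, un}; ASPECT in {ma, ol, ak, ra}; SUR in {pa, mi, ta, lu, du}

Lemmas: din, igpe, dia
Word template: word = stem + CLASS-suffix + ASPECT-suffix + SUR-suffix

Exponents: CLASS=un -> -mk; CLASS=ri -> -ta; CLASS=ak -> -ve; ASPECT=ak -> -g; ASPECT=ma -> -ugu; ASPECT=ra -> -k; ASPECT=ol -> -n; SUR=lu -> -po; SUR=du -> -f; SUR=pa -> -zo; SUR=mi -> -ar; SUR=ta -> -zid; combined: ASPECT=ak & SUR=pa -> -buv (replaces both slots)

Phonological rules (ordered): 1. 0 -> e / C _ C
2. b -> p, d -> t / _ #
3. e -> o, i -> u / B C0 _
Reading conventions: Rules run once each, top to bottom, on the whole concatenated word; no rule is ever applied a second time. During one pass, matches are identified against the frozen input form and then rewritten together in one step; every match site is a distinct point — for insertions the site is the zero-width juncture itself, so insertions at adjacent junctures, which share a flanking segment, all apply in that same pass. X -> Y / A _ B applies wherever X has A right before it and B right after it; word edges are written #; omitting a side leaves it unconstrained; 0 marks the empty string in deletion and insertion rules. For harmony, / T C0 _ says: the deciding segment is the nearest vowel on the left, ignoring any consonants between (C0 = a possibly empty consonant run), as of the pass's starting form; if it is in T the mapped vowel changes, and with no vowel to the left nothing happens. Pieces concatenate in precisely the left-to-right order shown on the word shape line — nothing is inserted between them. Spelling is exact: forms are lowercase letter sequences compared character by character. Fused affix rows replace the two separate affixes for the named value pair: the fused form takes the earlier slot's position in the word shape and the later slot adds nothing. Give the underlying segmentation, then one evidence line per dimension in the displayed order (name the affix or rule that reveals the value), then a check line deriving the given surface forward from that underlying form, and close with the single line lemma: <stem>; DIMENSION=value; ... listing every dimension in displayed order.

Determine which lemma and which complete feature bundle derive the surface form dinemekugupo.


underlying: din-mk-ugu-po
CLASS=un - signalled by the affix -mk
ASPECT=ma - signalled by the affix -ugu
SUR=lu - signalled by the affix -po
check: dinmkugupo -> dinemekugupo -> dinemekugupo -> dinemekugupo
lemma: din; CLASS=un; ASPECT=ma; SUR=lu
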